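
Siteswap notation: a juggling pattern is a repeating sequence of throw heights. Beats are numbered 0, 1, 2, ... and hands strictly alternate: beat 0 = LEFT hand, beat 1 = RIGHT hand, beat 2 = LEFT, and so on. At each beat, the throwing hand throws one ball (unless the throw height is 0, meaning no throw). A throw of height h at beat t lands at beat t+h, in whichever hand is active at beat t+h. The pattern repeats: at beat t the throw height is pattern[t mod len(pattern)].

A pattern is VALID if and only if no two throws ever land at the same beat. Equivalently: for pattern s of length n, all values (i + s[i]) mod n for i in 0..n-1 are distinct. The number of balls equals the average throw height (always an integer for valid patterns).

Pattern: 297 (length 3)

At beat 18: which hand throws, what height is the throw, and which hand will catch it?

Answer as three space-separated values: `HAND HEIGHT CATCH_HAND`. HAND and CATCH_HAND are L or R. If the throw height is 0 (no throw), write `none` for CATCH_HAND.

Beat 18: 18 mod 2 = 0, so hand = L
Throw height = pattern[18 mod 3] = pattern[0] = 2
Lands at beat 18+2=20, 20 mod 2 = 0, so catch hand = L

Answer: L 2 L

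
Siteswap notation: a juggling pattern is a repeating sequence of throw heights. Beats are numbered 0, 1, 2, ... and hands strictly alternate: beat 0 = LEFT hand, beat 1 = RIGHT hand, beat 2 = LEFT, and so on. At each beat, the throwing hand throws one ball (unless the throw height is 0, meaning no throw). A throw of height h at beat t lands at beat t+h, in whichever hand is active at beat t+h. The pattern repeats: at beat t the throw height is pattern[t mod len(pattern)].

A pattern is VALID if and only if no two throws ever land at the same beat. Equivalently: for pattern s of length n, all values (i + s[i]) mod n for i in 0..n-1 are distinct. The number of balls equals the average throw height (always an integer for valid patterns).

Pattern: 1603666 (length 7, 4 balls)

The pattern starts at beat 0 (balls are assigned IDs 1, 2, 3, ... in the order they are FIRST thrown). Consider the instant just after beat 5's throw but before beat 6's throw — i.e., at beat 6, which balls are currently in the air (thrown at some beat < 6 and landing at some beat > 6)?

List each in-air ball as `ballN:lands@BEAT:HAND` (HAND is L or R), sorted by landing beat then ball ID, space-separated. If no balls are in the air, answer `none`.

Answer: ball1:lands@7:R ball3:lands@10:L ball4:lands@11:R

Derivation:
Beat 0 (L): throw ball1 h=1 -> lands@1:R; in-air after throw: [b1@1:R]
Beat 1 (R): throw ball1 h=6 -> lands@7:R; in-air after throw: [b1@7:R]
Beat 3 (R): throw ball2 h=3 -> lands@6:L; in-air after throw: [b2@6:L b1@7:R]
Beat 4 (L): throw ball3 h=6 -> lands@10:L; in-air after throw: [b2@6:L b1@7:R b3@10:L]
Beat 5 (R): throw ball4 h=6 -> lands@11:R; in-air after throw: [b2@6:L b1@7:R b3@10:L b4@11:R]
Beat 6 (L): throw ball2 h=6 -> lands@12:L; in-air after throw: [b1@7:R b3@10:L b4@11:R b2@12:L]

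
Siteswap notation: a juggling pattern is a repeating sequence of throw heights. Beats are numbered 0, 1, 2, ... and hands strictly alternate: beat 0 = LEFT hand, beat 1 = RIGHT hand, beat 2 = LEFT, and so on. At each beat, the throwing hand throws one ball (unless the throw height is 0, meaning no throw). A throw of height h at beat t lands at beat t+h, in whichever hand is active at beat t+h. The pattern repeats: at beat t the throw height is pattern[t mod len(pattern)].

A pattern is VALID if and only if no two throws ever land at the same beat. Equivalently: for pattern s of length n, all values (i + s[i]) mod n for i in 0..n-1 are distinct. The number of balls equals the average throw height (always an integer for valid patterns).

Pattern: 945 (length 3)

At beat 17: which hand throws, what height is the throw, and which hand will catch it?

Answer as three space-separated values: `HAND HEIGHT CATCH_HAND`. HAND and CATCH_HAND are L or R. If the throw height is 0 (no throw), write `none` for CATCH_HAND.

Beat 17: 17 mod 2 = 1, so hand = R
Throw height = pattern[17 mod 3] = pattern[2] = 5
Lands at beat 17+5=22, 22 mod 2 = 0, so catch hand = L

Answer: R 5 L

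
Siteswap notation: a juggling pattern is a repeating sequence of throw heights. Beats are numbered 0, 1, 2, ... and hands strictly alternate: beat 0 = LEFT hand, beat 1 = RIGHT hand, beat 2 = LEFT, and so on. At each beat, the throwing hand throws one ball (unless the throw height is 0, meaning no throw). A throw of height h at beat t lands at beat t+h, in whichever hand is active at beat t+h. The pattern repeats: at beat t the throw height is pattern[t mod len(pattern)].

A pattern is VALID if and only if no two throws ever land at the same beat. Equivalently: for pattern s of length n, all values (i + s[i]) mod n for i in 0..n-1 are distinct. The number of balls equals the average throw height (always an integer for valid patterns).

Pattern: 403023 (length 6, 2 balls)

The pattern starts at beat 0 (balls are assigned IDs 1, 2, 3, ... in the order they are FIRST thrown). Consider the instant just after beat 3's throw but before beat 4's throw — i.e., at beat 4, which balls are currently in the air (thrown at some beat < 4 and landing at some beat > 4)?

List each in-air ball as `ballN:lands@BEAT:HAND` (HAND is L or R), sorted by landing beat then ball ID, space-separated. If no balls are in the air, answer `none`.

Answer: ball2:lands@5:R

Derivation:
Beat 0 (L): throw ball1 h=4 -> lands@4:L; in-air after throw: [b1@4:L]
Beat 2 (L): throw ball2 h=3 -> lands@5:R; in-air after throw: [b1@4:L b2@5:R]
Beat 4 (L): throw ball1 h=2 -> lands@6:L; in-air after throw: [b2@5:R b1@6:L]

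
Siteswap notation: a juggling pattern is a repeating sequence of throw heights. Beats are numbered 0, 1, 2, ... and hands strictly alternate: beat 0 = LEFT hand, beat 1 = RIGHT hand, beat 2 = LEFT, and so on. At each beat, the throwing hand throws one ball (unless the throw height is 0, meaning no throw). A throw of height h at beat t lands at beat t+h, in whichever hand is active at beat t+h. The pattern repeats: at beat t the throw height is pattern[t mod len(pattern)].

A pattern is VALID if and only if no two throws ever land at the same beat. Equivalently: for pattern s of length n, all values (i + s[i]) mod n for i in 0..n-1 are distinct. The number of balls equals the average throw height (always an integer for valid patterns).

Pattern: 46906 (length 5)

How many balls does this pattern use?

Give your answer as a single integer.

Pattern = [4, 6, 9, 0, 6], length n = 5
  position 0: throw height = 4, running sum = 4
  position 1: throw height = 6, running sum = 10
  position 2: throw height = 9, running sum = 19
  position 3: throw height = 0, running sum = 19
  position 4: throw height = 6, running sum = 25
Total sum = 25; balls = sum / n = 25 / 5 = 5

Answer: 5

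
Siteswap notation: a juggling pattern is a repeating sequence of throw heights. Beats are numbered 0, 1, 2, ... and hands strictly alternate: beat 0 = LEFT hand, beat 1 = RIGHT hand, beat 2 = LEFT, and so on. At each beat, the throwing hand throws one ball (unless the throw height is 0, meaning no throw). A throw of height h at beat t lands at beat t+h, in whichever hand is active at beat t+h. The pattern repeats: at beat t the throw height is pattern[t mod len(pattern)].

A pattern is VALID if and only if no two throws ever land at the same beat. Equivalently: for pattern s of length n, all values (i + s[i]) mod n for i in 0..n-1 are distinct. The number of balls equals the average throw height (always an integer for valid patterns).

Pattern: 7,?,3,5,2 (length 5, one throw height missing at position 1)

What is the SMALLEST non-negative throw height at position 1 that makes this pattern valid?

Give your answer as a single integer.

i=0: (0 + 7) mod 5 = 2
i=1: s[i]=? (unknown)
i=2: (2 + 3) mod 5 = 0
i=3: (3 + 5) mod 5 = 3
i=4: (4 + 2) mod 5 = 1
Known residues: [0, 1, 2, 3]; need a permutation of 0..4, so missing residue r = 4
Need (1 + s) mod 5 = 4; smallest s = (4 - 1) mod 5 = 3

Answer: 3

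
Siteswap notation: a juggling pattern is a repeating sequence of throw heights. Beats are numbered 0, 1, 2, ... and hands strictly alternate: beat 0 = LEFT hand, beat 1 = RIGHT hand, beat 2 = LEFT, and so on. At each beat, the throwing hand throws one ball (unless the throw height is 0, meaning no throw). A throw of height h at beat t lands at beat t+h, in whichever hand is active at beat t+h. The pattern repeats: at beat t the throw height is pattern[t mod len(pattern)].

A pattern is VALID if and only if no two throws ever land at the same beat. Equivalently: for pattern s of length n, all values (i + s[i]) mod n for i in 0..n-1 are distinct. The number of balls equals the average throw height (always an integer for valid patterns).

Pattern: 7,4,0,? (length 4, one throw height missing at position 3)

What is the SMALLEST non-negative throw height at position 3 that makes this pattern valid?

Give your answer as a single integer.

Answer: 1

Derivation:
i=0: (0 + 7) mod 4 = 3
i=1: (1 + 4) mod 4 = 1
i=2: (2 + 0) mod 4 = 2
i=3: s[i]=? (unknown)
Known residues: [1, 2, 3]; need a permutation of 0..3, so missing residue r = 0
Need (3 + s) mod 4 = 0; smallest s = (0 - 3) mod 4 = 1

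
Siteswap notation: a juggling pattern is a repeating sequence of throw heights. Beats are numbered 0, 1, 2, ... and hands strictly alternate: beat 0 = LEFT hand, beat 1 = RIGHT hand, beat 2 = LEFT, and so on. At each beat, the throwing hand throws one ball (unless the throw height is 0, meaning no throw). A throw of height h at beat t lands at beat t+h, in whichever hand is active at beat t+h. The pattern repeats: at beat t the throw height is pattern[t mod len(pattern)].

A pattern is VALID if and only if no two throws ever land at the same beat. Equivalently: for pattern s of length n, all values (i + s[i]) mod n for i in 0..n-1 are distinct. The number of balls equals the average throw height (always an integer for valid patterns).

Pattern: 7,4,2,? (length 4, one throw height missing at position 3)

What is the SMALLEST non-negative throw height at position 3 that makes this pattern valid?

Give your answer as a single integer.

i=0: (0 + 7) mod 4 = 3
i=1: (1 + 4) mod 4 = 1
i=2: (2 + 2) mod 4 = 0
i=3: s[i]=? (unknown)
Known residues: [0, 1, 3]; need a permutation of 0..3, so missing residue r = 2
Need (3 + s) mod 4 = 2; smallest s = (2 - 3) mod 4 = 3

Answer: 3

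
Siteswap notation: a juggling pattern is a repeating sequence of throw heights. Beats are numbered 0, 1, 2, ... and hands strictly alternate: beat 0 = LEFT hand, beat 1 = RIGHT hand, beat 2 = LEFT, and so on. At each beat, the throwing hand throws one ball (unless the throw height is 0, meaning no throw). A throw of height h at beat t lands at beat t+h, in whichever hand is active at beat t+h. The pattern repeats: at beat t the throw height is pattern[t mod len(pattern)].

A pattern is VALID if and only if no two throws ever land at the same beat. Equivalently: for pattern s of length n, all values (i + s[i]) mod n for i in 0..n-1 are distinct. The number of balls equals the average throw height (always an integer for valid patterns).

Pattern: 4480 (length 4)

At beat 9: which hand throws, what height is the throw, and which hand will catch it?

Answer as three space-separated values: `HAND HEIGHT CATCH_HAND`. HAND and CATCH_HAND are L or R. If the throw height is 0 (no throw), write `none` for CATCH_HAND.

Answer: R 4 R

Derivation:
Beat 9: 9 mod 2 = 1, so hand = R
Throw height = pattern[9 mod 4] = pattern[1] = 4
Lands at beat 9+4=13, 13 mod 2 = 1, so catch hand = R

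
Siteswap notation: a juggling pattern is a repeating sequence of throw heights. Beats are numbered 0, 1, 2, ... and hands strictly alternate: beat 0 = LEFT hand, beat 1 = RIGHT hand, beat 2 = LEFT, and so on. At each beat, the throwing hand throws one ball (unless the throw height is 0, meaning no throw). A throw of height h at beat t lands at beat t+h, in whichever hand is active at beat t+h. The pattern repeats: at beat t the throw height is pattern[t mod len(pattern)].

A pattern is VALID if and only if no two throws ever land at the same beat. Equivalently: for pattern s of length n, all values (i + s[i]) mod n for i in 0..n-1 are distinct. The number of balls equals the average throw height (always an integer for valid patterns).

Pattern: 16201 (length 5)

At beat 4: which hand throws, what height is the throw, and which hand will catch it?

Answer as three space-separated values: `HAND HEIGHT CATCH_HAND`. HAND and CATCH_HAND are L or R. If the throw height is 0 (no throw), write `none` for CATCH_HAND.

Beat 4: 4 mod 2 = 0, so hand = L
Throw height = pattern[4 mod 5] = pattern[4] = 1
Lands at beat 4+1=5, 5 mod 2 = 1, so catch hand = R

Answer: L 1 R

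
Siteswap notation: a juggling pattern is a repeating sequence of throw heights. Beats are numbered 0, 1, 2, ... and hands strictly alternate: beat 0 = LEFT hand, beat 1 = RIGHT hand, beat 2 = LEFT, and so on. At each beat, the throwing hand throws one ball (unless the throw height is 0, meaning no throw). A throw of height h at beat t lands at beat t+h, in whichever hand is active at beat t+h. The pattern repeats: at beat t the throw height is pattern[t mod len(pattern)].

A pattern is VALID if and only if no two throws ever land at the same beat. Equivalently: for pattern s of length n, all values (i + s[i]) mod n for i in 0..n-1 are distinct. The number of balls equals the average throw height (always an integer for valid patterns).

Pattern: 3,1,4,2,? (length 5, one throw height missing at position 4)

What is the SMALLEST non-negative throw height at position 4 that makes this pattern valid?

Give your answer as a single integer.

i=0: (0 + 3) mod 5 = 3
i=1: (1 + 1) mod 5 = 2
i=2: (2 + 4) mod 5 = 1
i=3: (3 + 2) mod 5 = 0
i=4: s[i]=? (unknown)
Known residues: [0, 1, 2, 3]; need a permutation of 0..4, so missing residue r = 4
Need (4 + s) mod 5 = 4; smallest s = (4 - 4) mod 5 = 0

Answer: 0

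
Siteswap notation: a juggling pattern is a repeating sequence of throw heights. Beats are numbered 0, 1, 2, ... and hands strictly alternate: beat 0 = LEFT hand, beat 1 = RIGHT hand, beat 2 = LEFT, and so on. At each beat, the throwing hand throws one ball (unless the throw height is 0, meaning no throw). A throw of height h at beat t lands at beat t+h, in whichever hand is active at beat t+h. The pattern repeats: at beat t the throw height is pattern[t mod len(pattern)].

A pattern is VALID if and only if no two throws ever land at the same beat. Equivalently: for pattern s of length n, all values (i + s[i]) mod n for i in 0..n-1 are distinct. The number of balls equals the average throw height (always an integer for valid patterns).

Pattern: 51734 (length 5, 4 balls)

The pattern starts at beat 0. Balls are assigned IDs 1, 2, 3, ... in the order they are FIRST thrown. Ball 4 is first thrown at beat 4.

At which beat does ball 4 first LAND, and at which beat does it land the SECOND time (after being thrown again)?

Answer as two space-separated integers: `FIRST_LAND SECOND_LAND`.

Beat 0 (L): throw ball1 h=5 -> lands@5:R; in-air after throw: [b1@5:R]
Beat 1 (R): throw ball2 h=1 -> lands@2:L; in-air after throw: [b2@2:L b1@5:R]
Beat 2 (L): throw ball2 h=7 -> lands@9:R; in-air after throw: [b1@5:R b2@9:R]
Beat 3 (R): throw ball3 h=3 -> lands@6:L; in-air after throw: [b1@5:R b3@6:L b2@9:R]
Beat 4 (L): throw ball4 h=4 -> lands@8:L; in-air after throw: [b1@5:R b3@6:L b4@8:L b2@9:R]
Beat 5 (R): throw ball1 h=5 -> lands@10:L; in-air after throw: [b3@6:L b4@8:L b2@9:R b1@10:L]
Beat 6 (L): throw ball3 h=1 -> lands@7:R; in-air after throw: [b3@7:R b4@8:L b2@9:R b1@10:L]
Beat 7 (R): throw ball3 h=7 -> lands@14:L; in-air after throw: [b4@8:L b2@9:R b1@10:L b3@14:L]
Beat 8 (L): throw ball4 h=3 -> lands@11:R; in-air after throw: [b2@9:R b1@10:L b4@11:R b3@14:L]
Beat 9 (R): throw ball2 h=4 -> lands@13:R; in-air after throw: [b1@10:L b4@11:R b2@13:R b3@14:L]
Beat 10 (L): throw ball1 h=5 -> lands@15:R; in-air after throw: [b4@11:R b2@13:R b3@14:L b1@15:R]
Beat 11 (R): throw ball4 h=1 -> lands@12:L; in-air after throw: [b4@12:L b2@13:R b3@14:L b1@15:R]
Ball 4: thrown@4 h=4 -> first land @8; rethrown@8 h=3 -> second land @11

Answer: 8 11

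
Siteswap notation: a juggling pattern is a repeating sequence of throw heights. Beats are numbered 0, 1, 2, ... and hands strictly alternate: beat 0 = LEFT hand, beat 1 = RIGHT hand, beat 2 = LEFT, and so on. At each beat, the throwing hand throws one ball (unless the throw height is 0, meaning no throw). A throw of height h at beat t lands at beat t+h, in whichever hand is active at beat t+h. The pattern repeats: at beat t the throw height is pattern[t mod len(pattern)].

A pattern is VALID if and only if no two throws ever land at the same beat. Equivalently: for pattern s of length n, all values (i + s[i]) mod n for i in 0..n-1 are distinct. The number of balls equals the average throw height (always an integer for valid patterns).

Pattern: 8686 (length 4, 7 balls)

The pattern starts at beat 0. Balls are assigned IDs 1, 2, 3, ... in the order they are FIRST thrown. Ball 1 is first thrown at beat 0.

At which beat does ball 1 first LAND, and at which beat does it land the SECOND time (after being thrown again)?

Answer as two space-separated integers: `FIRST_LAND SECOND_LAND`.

Beat 0 (L): throw ball1 h=8 -> lands@8:L; in-air after throw: [b1@8:L]
Beat 1 (R): throw ball2 h=6 -> lands@7:R; in-air after throw: [b2@7:R b1@8:L]
Beat 2 (L): throw ball3 h=8 -> lands@10:L; in-air after throw: [b2@7:R b1@8:L b3@10:L]
Beat 3 (R): throw ball4 h=6 -> lands@9:R; in-air after throw: [b2@7:R b1@8:L b4@9:R b3@10:L]
Beat 4 (L): throw ball5 h=8 -> lands@12:L; in-air after throw: [b2@7:R b1@8:L b4@9:R b3@10:L b5@12:L]
Beat 5 (R): throw ball6 h=6 -> lands@11:R; in-air after throw: [b2@7:R b1@8:L b4@9:R b3@10:L b6@11:R b5@12:L]
Beat 6 (L): throw ball7 h=8 -> lands@14:L; in-air after throw: [b2@7:R b1@8:L b4@9:R b3@10:L b6@11:R b5@12:L b7@14:L]
Beat 7 (R): throw ball2 h=6 -> lands@13:R; in-air after throw: [b1@8:L b4@9:R b3@10:L b6@11:R b5@12:L b2@13:R b7@14:L]
Beat 8 (L): throw ball1 h=8 -> lands@16:L; in-air after throw: [b4@9:R b3@10:L b6@11:R b5@12:L b2@13:R b7@14:L b1@16:L]
Beat 9 (R): throw ball4 h=6 -> lands@15:R; in-air after throw: [b3@10:L b6@11:R b5@12:L b2@13:R b7@14:L b4@15:R b1@16:L]
Beat 10 (L): throw ball3 h=8 -> lands@18:L; in-air after throw: [b6@11:R b5@12:L b2@13:R b7@14:L b4@15:R b1@16:L b3@18:L]
Beat 11 (R): throw ball6 h=6 -> lands@17:R; in-air after throw: [b5@12:L b2@13:R b7@14:L b4@15:R b1@16:L b6@17:R b3@18:L]
Ball 1: thrown@0 h=8 -> first land @8; rethrown@8 h=8 -> second land @16

Answer: 8 16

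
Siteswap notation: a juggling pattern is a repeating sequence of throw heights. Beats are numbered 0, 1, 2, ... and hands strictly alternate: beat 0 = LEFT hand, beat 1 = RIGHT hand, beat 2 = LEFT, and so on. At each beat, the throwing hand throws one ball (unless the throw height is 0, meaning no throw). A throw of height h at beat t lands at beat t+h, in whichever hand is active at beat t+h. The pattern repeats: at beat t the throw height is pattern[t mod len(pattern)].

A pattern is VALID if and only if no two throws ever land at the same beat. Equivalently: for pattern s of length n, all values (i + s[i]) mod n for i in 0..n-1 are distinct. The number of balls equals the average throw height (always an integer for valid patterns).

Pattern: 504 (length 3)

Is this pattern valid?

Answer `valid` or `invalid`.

Answer: valid

Derivation:
i=0: (i + s[i]) mod n = (0 + 5) mod 3 = 2
i=1: (i + s[i]) mod n = (1 + 0) mod 3 = 1
i=2: (i + s[i]) mod n = (2 + 4) mod 3 = 0
Residues: [2, 1, 0], distinct: True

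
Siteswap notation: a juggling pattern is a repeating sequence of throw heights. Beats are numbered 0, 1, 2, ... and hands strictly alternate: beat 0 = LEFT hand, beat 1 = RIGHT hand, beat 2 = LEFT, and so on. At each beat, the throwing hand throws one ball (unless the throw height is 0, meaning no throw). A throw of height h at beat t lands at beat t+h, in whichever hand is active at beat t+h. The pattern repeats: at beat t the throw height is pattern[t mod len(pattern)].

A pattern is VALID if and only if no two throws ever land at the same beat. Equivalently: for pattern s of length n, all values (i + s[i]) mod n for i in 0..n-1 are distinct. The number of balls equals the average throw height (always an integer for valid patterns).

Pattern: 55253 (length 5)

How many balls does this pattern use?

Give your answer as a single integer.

Answer: 4

Derivation:
Pattern = [5, 5, 2, 5, 3], length n = 5
  position 0: throw height = 5, running sum = 5
  position 1: throw height = 5, running sum = 10
  position 2: throw height = 2, running sum = 12
  position 3: throw height = 5, running sum = 17
  position 4: throw height = 3, running sum = 20
Total sum = 20; balls = sum / n = 20 / 5 = 4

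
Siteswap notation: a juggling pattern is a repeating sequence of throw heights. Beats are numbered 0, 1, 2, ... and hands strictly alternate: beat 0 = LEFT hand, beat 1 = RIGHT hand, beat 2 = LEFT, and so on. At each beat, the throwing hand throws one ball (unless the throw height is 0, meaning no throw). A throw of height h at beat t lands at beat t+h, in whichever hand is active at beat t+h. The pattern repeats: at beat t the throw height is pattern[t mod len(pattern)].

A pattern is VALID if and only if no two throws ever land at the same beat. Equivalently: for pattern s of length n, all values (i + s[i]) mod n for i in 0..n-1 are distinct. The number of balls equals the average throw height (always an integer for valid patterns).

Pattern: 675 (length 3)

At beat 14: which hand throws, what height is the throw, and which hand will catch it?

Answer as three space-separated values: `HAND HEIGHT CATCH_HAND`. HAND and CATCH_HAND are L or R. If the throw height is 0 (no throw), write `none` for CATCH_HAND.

Answer: L 5 R

Derivation:
Beat 14: 14 mod 2 = 0, so hand = L
Throw height = pattern[14 mod 3] = pattern[2] = 5
Lands at beat 14+5=19, 19 mod 2 = 1, so catch hand = R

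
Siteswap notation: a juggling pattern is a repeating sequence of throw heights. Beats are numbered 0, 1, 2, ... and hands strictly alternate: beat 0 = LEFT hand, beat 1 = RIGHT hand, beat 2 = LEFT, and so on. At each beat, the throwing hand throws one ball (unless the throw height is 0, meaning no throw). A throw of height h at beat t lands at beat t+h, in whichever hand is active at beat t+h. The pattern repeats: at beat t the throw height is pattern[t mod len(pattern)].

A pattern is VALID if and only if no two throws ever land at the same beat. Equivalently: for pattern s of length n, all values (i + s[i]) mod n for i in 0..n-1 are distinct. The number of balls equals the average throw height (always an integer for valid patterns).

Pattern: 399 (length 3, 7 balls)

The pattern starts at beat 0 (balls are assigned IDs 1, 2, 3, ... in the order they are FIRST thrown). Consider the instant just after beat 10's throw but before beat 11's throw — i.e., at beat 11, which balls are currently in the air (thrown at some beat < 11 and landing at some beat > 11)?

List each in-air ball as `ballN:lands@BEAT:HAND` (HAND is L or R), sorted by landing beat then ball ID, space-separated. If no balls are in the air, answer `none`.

Beat 0 (L): throw ball1 h=3 -> lands@3:R; in-air after throw: [b1@3:R]
Beat 1 (R): throw ball2 h=9 -> lands@10:L; in-air after throw: [b1@3:R b2@10:L]
Beat 2 (L): throw ball3 h=9 -> lands@11:R; in-air after throw: [b1@3:R b2@10:L b3@11:R]
Beat 3 (R): throw ball1 h=3 -> lands@6:L; in-air after throw: [b1@6:L b2@10:L b3@11:R]
Beat 4 (L): throw ball4 h=9 -> lands@13:R; in-air after throw: [b1@6:L b2@10:L b3@11:R b4@13:R]
Beat 5 (R): throw ball5 h=9 -> lands@14:L; in-air after throw: [b1@6:L b2@10:L b3@11:R b4@13:R b5@14:L]
Beat 6 (L): throw ball1 h=3 -> lands@9:R; in-air after throw: [b1@9:R b2@10:L b3@11:R b4@13:R b5@14:L]
Beat 7 (R): throw ball6 h=9 -> lands@16:L; in-air after throw: [b1@9:R b2@10:L b3@11:R b4@13:R b5@14:L b6@16:L]
Beat 8 (L): throw ball7 h=9 -> lands@17:R; in-air after throw: [b1@9:R b2@10:L b3@11:R b4@13:R b5@14:L b6@16:L b7@17:R]
Beat 9 (R): throw ball1 h=3 -> lands@12:L; in-air after throw: [b2@10:L b3@11:R b1@12:L b4@13:R b5@14:L b6@16:L b7@17:R]
Beat 10 (L): throw ball2 h=9 -> lands@19:R; in-air after throw: [b3@11:R b1@12:L b4@13:R b5@14:L b6@16:L b7@17:R b2@19:R]
Beat 11 (R): throw ball3 h=9 -> lands@20:L; in-air after throw: [b1@12:L b4@13:R b5@14:L b6@16:L b7@17:R b2@19:R b3@20:L]

Answer: ball1:lands@12:L ball4:lands@13:R ball5:lands@14:L ball6:lands@16:L ball7:lands@17:R ball2:lands@19:R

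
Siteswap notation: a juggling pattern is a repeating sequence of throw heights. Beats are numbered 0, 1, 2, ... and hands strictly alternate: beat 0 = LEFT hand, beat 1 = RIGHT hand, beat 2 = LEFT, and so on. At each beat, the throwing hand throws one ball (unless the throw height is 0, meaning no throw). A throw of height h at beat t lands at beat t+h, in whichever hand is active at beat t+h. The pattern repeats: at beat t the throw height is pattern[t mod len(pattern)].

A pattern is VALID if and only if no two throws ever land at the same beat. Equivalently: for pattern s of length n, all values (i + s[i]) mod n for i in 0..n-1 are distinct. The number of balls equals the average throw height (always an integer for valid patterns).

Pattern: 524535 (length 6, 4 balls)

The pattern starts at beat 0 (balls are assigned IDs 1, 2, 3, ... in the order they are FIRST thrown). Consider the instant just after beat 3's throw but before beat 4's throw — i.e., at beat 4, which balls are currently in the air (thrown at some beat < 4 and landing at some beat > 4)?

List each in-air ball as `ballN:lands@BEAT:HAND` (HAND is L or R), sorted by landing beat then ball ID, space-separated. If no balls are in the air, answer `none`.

Answer: ball1:lands@5:R ball3:lands@6:L ball2:lands@8:L

Derivation:
Beat 0 (L): throw ball1 h=5 -> lands@5:R; in-air after throw: [b1@5:R]
Beat 1 (R): throw ball2 h=2 -> lands@3:R; in-air after throw: [b2@3:R b1@5:R]
Beat 2 (L): throw ball3 h=4 -> lands@6:L; in-air after throw: [b2@3:R b1@5:R b3@6:L]
Beat 3 (R): throw ball2 h=5 -> lands@8:L; in-air after throw: [b1@5:R b3@6:L b2@8:L]
Beat 4 (L): throw ball4 h=3 -> lands@7:R; in-air after throw: [b1@5:R b3@6:L b4@7:R b2@8:L]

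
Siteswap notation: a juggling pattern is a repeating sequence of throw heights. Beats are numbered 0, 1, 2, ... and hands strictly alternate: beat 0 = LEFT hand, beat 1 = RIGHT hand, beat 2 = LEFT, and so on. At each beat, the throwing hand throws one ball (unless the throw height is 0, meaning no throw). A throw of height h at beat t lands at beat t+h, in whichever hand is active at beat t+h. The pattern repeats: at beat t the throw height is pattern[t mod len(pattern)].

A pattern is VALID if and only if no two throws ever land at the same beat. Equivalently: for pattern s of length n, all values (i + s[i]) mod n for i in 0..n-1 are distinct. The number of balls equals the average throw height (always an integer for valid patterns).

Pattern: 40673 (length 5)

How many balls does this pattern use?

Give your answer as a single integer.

Answer: 4

Derivation:
Pattern = [4, 0, 6, 7, 3], length n = 5
  position 0: throw height = 4, running sum = 4
  position 1: throw height = 0, running sum = 4
  position 2: throw height = 6, running sum = 10
  position 3: throw height = 7, running sum = 17
  position 4: throw height = 3, running sum = 20
Total sum = 20; balls = sum / n = 20 / 5 = 4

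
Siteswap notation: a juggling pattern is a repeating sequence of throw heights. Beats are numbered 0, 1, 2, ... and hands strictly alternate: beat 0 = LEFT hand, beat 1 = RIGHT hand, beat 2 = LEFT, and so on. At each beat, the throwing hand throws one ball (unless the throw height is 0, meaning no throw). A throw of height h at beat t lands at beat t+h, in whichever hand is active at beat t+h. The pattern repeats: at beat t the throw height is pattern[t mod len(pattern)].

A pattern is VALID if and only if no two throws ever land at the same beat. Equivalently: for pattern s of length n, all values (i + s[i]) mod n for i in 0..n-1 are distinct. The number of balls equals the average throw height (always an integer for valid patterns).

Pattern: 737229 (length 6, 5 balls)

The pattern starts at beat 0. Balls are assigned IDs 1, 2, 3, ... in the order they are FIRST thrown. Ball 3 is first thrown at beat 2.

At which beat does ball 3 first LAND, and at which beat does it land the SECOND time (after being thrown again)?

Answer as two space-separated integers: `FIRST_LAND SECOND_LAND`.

Answer: 9 11

Derivation:
Beat 0 (L): throw ball1 h=7 -> lands@7:R; in-air after throw: [b1@7:R]
Beat 1 (R): throw ball2 h=3 -> lands@4:L; in-air after throw: [b2@4:L b1@7:R]
Beat 2 (L): throw ball3 h=7 -> lands@9:R; in-air after throw: [b2@4:L b1@7:R b3@9:R]
Beat 3 (R): throw ball4 h=2 -> lands@5:R; in-air after throw: [b2@4:L b4@5:R b1@7:R b3@9:R]
Beat 4 (L): throw ball2 h=2 -> lands@6:L; in-air after throw: [b4@5:R b2@6:L b1@7:R b3@9:R]
Beat 5 (R): throw ball4 h=9 -> lands@14:L; in-air after throw: [b2@6:L b1@7:R b3@9:R b4@14:L]
Beat 6 (L): throw ball2 h=7 -> lands@13:R; in-air after throw: [b1@7:R b3@9:R b2@13:R b4@14:L]
Beat 7 (R): throw ball1 h=3 -> lands@10:L; in-air after throw: [b3@9:R b1@10:L b2@13:R b4@14:L]
Beat 8 (L): throw ball5 h=7 -> lands@15:R; in-air after throw: [b3@9:R b1@10:L b2@13:R b4@14:L b5@15:R]
Beat 9 (R): throw ball3 h=2 -> lands@11:R; in-air after throw: [b1@10:L b3@11:R b2@13:R b4@14:L b5@15:R]
Beat 10 (L): throw ball1 h=2 -> lands@12:L; in-air after throw: [b3@11:R b1@12:L b2@13:R b4@14:L b5@15:R]
Beat 11 (R): throw ball3 h=9 -> lands@20:L; in-air after throw: [b1@12:L b2@13:R b4@14:L b5@15:R b3@20:L]
Ball 3: thrown@2 h=7 -> first land @9; rethrown@9 h=2 -> second land @11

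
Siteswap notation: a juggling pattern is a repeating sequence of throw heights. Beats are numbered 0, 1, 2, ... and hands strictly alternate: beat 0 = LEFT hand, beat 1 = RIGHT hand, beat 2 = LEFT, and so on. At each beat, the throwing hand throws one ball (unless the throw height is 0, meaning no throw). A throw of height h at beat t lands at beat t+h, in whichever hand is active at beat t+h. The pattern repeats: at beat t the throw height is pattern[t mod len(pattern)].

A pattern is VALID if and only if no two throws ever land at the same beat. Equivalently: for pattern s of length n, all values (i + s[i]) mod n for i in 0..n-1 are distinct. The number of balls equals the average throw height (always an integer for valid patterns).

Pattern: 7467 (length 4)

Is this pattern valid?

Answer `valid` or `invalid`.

Answer: valid

Derivation:
i=0: (i + s[i]) mod n = (0 + 7) mod 4 = 3
i=1: (i + s[i]) mod n = (1 + 4) mod 4 = 1
i=2: (i + s[i]) mod n = (2 + 6) mod 4 = 0
i=3: (i + s[i]) mod n = (3 + 7) mod 4 = 2
Residues: [3, 1, 0, 2], distinct: True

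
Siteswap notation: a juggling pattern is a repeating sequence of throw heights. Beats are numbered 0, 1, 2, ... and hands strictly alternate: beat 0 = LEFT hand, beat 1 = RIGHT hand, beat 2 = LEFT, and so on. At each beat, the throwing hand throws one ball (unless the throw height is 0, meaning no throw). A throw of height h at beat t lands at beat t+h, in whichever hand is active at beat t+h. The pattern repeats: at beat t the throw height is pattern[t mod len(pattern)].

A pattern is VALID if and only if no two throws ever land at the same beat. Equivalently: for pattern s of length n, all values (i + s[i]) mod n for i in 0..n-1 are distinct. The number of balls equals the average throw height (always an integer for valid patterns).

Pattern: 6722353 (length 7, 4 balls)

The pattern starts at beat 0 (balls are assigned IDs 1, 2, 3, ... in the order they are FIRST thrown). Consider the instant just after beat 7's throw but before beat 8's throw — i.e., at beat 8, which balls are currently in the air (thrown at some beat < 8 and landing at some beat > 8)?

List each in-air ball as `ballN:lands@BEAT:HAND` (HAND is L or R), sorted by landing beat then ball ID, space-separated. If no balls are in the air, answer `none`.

Answer: ball1:lands@9:R ball4:lands@10:L ball3:lands@13:R

Derivation:
Beat 0 (L): throw ball1 h=6 -> lands@6:L; in-air after throw: [b1@6:L]
Beat 1 (R): throw ball2 h=7 -> lands@8:L; in-air after throw: [b1@6:L b2@8:L]
Beat 2 (L): throw ball3 h=2 -> lands@4:L; in-air after throw: [b3@4:L b1@6:L b2@8:L]
Beat 3 (R): throw ball4 h=2 -> lands@5:R; in-air after throw: [b3@4:L b4@5:R b1@6:L b2@8:L]
Beat 4 (L): throw ball3 h=3 -> lands@7:R; in-air after throw: [b4@5:R b1@6:L b3@7:R b2@8:L]
Beat 5 (R): throw ball4 h=5 -> lands@10:L; in-air after throw: [b1@6:L b3@7:R b2@8:L b4@10:L]
Beat 6 (L): throw ball1 h=3 -> lands@9:R; in-air after throw: [b3@7:R b2@8:L b1@9:R b4@10:L]
Beat 7 (R): throw ball3 h=6 -> lands@13:R; in-air after throw: [b2@8:L b1@9:R b4@10:L b3@13:R]
Beat 8 (L): throw ball2 h=7 -> lands@15:R; in-air after throw: [b1@9:R b4@10:L b3@13:R b2@15:R]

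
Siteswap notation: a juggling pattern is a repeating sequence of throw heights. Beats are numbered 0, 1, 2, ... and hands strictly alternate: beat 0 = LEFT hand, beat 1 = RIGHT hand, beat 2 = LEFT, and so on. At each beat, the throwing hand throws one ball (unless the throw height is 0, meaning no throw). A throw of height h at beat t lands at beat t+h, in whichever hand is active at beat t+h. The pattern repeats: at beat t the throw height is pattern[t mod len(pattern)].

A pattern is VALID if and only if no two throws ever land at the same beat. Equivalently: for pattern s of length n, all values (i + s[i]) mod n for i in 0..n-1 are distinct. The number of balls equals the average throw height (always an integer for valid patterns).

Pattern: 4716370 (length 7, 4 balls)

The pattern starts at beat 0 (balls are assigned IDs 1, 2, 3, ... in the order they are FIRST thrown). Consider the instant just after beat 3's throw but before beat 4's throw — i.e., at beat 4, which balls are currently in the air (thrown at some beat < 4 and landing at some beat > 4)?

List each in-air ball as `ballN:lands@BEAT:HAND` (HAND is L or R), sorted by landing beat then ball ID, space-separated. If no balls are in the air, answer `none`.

Beat 0 (L): throw ball1 h=4 -> lands@4:L; in-air after throw: [b1@4:L]
Beat 1 (R): throw ball2 h=7 -> lands@8:L; in-air after throw: [b1@4:L b2@8:L]
Beat 2 (L): throw ball3 h=1 -> lands@3:R; in-air after throw: [b3@3:R b1@4:L b2@8:L]
Beat 3 (R): throw ball3 h=6 -> lands@9:R; in-air after throw: [b1@4:L b2@8:L b3@9:R]
Beat 4 (L): throw ball1 h=3 -> lands@7:R; in-air after throw: [b1@7:R b2@8:L b3@9:R]

Answer: ball2:lands@8:L ball3:lands@9:R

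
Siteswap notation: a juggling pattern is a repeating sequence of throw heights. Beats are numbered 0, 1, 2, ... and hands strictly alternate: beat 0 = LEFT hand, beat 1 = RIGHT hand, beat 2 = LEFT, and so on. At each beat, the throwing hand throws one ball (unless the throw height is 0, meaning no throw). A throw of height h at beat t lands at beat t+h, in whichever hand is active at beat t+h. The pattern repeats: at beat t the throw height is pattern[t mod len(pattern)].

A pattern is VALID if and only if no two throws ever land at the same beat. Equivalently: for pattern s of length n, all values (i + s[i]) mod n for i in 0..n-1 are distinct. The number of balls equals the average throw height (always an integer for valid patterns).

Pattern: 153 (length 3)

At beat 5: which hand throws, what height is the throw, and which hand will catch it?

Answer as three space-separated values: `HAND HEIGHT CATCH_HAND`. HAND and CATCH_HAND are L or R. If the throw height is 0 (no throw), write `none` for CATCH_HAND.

Beat 5: 5 mod 2 = 1, so hand = R
Throw height = pattern[5 mod 3] = pattern[2] = 3
Lands at beat 5+3=8, 8 mod 2 = 0, so catch hand = L

Answer: R 3 L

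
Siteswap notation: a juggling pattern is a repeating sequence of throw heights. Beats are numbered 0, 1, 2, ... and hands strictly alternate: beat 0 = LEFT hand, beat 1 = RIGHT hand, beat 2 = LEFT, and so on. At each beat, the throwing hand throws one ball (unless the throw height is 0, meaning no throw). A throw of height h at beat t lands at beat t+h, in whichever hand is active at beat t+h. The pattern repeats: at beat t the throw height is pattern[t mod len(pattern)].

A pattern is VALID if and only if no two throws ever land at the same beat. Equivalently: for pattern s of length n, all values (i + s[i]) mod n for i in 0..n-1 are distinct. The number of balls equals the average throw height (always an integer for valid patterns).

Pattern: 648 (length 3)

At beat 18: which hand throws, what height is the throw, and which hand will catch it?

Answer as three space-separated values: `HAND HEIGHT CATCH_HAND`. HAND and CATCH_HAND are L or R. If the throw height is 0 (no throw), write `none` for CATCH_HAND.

Beat 18: 18 mod 2 = 0, so hand = L
Throw height = pattern[18 mod 3] = pattern[0] = 6
Lands at beat 18+6=24, 24 mod 2 = 0, so catch hand = L

Answer: L 6 L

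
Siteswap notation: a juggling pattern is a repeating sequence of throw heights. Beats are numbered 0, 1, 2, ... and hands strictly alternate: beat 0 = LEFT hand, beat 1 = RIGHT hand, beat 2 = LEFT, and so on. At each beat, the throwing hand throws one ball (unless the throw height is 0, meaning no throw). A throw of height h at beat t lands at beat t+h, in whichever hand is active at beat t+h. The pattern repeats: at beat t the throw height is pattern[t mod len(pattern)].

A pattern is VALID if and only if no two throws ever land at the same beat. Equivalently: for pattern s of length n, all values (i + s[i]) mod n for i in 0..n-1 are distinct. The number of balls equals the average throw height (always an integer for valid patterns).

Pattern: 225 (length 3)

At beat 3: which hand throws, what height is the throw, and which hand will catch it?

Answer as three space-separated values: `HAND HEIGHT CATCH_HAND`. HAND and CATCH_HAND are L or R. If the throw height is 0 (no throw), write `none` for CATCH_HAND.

Answer: R 2 R

Derivation:
Beat 3: 3 mod 2 = 1, so hand = R
Throw height = pattern[3 mod 3] = pattern[0] = 2
Lands at beat 3+2=5, 5 mod 2 = 1, so catch hand = R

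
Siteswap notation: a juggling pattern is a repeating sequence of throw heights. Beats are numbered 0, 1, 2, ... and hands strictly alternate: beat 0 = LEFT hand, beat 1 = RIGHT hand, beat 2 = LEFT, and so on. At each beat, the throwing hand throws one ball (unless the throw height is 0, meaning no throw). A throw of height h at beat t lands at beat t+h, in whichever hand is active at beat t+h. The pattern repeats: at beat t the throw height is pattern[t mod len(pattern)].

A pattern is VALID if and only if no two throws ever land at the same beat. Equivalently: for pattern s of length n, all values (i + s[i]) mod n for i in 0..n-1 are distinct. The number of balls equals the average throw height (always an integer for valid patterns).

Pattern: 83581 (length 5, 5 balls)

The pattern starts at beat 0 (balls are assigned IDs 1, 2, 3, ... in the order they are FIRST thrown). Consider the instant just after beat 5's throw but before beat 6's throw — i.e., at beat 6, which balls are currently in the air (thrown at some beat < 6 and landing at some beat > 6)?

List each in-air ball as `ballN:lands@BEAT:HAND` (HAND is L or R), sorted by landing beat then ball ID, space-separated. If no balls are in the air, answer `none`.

Answer: ball3:lands@7:R ball1:lands@8:L ball4:lands@11:R ball2:lands@13:R

Derivation:
Beat 0 (L): throw ball1 h=8 -> lands@8:L; in-air after throw: [b1@8:L]
Beat 1 (R): throw ball2 h=3 -> lands@4:L; in-air after throw: [b2@4:L b1@8:L]
Beat 2 (L): throw ball3 h=5 -> lands@7:R; in-air after throw: [b2@4:L b3@7:R b1@8:L]
Beat 3 (R): throw ball4 h=8 -> lands@11:R; in-air after throw: [b2@4:L b3@7:R b1@8:L b4@11:R]
Beat 4 (L): throw ball2 h=1 -> lands@5:R; in-air after throw: [b2@5:R b3@7:R b1@8:L b4@11:R]
Beat 5 (R): throw ball2 h=8 -> lands@13:R; in-air after throw: [b3@7:R b1@8:L b4@11:R b2@13:R]
Beat 6 (L): throw ball5 h=3 -> lands@9:R; in-air after throw: [b3@7:R b1@8:L b5@9:R b4@11:R b2@13:R]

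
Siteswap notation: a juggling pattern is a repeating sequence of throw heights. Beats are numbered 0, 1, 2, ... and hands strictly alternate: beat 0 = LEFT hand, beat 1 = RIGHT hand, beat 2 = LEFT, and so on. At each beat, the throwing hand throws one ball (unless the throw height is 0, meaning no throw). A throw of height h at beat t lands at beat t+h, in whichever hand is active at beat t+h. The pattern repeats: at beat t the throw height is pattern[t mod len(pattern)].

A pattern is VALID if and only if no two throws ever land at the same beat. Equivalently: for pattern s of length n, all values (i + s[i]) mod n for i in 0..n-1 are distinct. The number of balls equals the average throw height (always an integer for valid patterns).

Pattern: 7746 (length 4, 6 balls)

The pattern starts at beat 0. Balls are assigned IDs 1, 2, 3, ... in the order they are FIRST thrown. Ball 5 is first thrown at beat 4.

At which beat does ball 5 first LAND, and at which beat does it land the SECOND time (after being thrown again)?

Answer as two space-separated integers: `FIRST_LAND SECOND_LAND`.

Answer: 11 17

Derivation:
Beat 0 (L): throw ball1 h=7 -> lands@7:R; in-air after throw: [b1@7:R]
Beat 1 (R): throw ball2 h=7 -> lands@8:L; in-air after throw: [b1@7:R b2@8:L]
Beat 2 (L): throw ball3 h=4 -> lands@6:L; in-air after throw: [b3@6:L b1@7:R b2@8:L]
Beat 3 (R): throw ball4 h=6 -> lands@9:R; in-air after throw: [b3@6:L b1@7:R b2@8:L b4@9:R]
Beat 4 (L): throw ball5 h=7 -> lands@11:R; in-air after throw: [b3@6:L b1@7:R b2@8:L b4@9:R b5@11:R]
Beat 5 (R): throw ball6 h=7 -> lands@12:L; in-air after throw: [b3@6:L b1@7:R b2@8:L b4@9:R b5@11:R b6@12:L]
Beat 6 (L): throw ball3 h=4 -> lands@10:L; in-air after throw: [b1@7:R b2@8:L b4@9:R b3@10:L b5@11:R b6@12:L]
Beat 7 (R): throw ball1 h=6 -> lands@13:R; in-air after throw: [b2@8:L b4@9:R b3@10:L b5@11:R b6@12:L b1@13:R]
Beat 8 (L): throw ball2 h=7 -> lands@15:R; in-air after throw: [b4@9:R b3@10:L b5@11:R b6@12:L b1@13:R b2@15:R]
Beat 9 (R): throw ball4 h=7 -> lands@16:L; in-air after throw: [b3@10:L b5@11:R b6@12:L b1@13:R b2@15:R b4@16:L]
Beat 10 (L): throw ball3 h=4 -> lands@14:L; in-air after throw: [b5@11:R b6@12:L b1@13:R b3@14:L b2@15:R b4@16:L]
Beat 11 (R): throw ball5 h=6 -> lands@17:R; in-air after throw: [b6@12:L b1@13:R b3@14:L b2@15:R b4@16:L b5@17:R]
Beat 12 (L): throw ball6 h=7 -> lands@19:R; in-air after throw: [b1@13:R b3@14:L b2@15:R b4@16:L b5@17:R b6@19:R]
Beat 13 (R): throw ball1 h=7 -> lands@20:L; in-air after throw: [b3@14:L b2@15:R b4@16:L b5@17:R b6@19:R b1@20:L]
Beat 14 (L): throw ball3 h=4 -> lands@18:L; in-air after throw: [b2@15:R b4@16:L b5@17:R b3@18:L b6@19:R b1@20:L]
Beat 15 (R): throw ball2 h=6 -> lands@21:R; in-air after throw: [b4@16:L b5@17:R b3@18:L b6@19:R b1@20:L b2@21:R]
Beat 16 (L): throw ball4 h=7 -> lands@23:R; in-air after throw: [b5@17:R b3@18:L b6@19:R b1@20:L b2@21:R b4@23:R]
Beat 17 (R): throw ball5 h=7 -> lands@24:L; in-air after throw: [b3@18:L b6@19:R b1@20:L b2@21:R b4@23:R b5@24:L]
Ball 5: thrown@4 h=7 -> first land @11; rethrown@11 h=6 -> second land @17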